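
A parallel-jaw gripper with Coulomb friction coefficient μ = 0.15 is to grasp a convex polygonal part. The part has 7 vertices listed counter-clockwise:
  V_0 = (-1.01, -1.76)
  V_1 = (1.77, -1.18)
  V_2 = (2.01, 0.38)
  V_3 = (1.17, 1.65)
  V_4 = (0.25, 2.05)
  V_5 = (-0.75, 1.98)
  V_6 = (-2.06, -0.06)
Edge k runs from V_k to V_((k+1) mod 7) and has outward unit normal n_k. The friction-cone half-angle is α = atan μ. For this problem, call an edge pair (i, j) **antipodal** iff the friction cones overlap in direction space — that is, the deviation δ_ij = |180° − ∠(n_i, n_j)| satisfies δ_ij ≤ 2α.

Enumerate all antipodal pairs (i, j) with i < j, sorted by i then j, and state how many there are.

α = atan 0.15 = 8.53°;  2α = 17.06°
n_0 = (+0.2042, -0.9789)
n_1 = (+0.9884, -0.1521)
n_2 = (+0.8341, +0.5517)
n_3 = (+0.3987, +0.9171)
n_4 = (-0.0698, +0.9976)
n_5 = (-0.8414, +0.5403)
n_6 = (-0.8508, -0.5255)
  (0,1): δ = 110.53°  ·
  (0,2): δ = 68.30°  ·
  (0,3): δ = 35.28°  ·
  (0,4): δ = 7.78°  ✓
  (0,5): δ = 45.51°  ·
  (0,6): δ = 109.92°  ·
  (1,2): δ = 137.77°  ·
  (1,3): δ = 104.75°  ·
  (1,4): δ = 77.25°  ·
  (1,5): δ = 23.96°  ·
  (1,6): δ = 40.45°  ·
  (2,3): δ = 146.98°  ·
  (2,4): δ = 119.48°  ·
  (2,5): δ = 66.19°  ·
  (2,6): δ = 1.78°  ✓
  (3,4): δ = 152.50°  ·
  (3,5): δ = 99.21°  ·
  (3,6): δ = 34.80°  ·
  (4,5): δ = 126.71°  ·
  (4,6): δ = 62.30°  ·
  (5,6): δ = 115.59°  ·
antipodal pairs: 2

count = 2; pairs: (0,4), (2,6)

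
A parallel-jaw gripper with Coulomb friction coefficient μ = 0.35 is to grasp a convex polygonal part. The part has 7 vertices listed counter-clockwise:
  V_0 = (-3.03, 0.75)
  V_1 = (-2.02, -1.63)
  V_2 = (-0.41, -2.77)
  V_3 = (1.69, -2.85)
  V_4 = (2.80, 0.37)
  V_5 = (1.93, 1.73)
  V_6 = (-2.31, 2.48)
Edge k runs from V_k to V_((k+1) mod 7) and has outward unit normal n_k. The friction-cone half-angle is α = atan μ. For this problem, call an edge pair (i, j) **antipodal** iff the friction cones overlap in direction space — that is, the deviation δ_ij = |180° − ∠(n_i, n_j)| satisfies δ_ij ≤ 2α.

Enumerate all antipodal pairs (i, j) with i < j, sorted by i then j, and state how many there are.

α = atan 0.35 = 19.29°;  2α = 38.58°
n_0 = (-0.9205, -0.3906)
n_1 = (-0.5779, -0.8161)
n_2 = (-0.0381, -0.9993)
n_3 = (+0.9454, -0.3259)
n_4 = (+0.8424, +0.5389)
n_5 = (+0.1742, +0.9847)
n_6 = (-0.9232, +0.3842)
  (0,1): δ = 148.30°  ·
  (0,2): δ = 115.18°  ·
  (0,3): δ = 42.02°  ·
  (0,4): δ = 9.61°  ✓
  (0,5): δ = 56.97°  ·
  (0,6): δ = 134.41°  ·
  (1,2): δ = 146.88°  ·
  (1,3): δ = 73.72°  ·
  (1,4): δ = 22.09°  ✓
  (1,5): δ = 25.27°  ✓
  (1,6): δ = 102.70°  ·
  (2,3): δ = 106.84°  ·
  (2,4): δ = 55.21°  ·
  (2,5): δ = 7.85°  ✓
  (2,6): δ = 69.59°  ·
  (3,4): δ = 128.37°  ·
  (3,5): δ = 81.01°  ·
  (3,6): δ = 3.58°  ✓
  (4,5): δ = 132.64°  ·
  (4,6): δ = 55.20°  ·
  (5,6): δ = 102.57°  ·
antipodal pairs: 5

count = 5; pairs: (0,4), (1,4), (1,5), (2,5), (3,6)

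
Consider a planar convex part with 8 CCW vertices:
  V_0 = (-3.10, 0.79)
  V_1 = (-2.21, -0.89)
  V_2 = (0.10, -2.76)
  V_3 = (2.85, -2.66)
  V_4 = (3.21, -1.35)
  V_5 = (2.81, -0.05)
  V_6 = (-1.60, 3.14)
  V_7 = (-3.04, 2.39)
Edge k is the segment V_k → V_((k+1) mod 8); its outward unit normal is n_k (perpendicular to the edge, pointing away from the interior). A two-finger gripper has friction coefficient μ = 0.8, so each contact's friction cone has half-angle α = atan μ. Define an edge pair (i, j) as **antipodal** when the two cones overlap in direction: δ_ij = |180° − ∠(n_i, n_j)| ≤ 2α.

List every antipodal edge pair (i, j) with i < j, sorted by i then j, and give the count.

count = 14; pairs: (0,3), (0,4), (0,5), (1,3), (1,4), (1,5), (1,6), (2,4), (2,5), (2,6), (3,6), (3,7), (4,7), (5,7)

α = atan 0.8 = 38.66°;  2α = 77.32°
n_0 = (-0.8837, -0.4681)
n_1 = (-0.6292, -0.7772)
n_2 = (+0.0363, -0.9993)
n_3 = (+0.9643, -0.2650)
n_4 = (+0.9558, +0.2941)
n_5 = (+0.5861, +0.8102)
n_6 = (-0.4619, +0.8869)
n_7 = (-0.9993, +0.0375)
  (0,1): δ = 156.90°  ·
  (0,2): δ = 115.83°  ·
  (0,3): δ = 43.28°  ✓
  (0,4): δ = 10.81°  ✓
  (0,5): δ = 26.21°  ✓
  (0,6): δ = 89.60°  ·
  (0,7): δ = 149.94°  ·
  (1,2): δ = 138.93°  ·
  (1,3): δ = 66.38°  ✓
  (1,4): δ = 33.91°  ✓
  (1,5): δ = 3.11°  ✓
  (1,6): δ = 66.50°  ✓
  (1,7): δ = 126.84°  ·
  (2,3): δ = 107.45°  ·
  (2,4): δ = 74.98°  ✓
  (2,5): δ = 37.96°  ✓
  (2,6): δ = 25.43°  ✓
  (2,7): δ = 85.77°  ·
  (3,4): δ = 147.53°  ·
  (3,5): δ = 110.51°  ·
  (3,6): δ = 47.12°  ✓
  (3,7): δ = 13.22°  ✓
  (4,5): δ = 142.98°  ·
  (4,6): δ = 79.59°  ·
  (4,7): δ = 19.25°  ✓
  (5,6): δ = 116.61°  ·
  (5,7): δ = 56.27°  ✓
  (6,7): δ = 119.66°  ·
antipodal pairs: 14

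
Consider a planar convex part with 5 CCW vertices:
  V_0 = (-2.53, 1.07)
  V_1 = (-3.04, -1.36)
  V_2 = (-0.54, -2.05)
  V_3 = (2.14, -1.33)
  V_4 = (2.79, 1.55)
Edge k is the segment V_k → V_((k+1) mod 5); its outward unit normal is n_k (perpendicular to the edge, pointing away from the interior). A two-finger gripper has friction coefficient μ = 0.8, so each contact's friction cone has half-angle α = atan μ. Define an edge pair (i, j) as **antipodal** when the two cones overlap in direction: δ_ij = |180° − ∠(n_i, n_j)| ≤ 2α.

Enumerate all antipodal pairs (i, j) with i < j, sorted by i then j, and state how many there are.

count = 5; pairs: (0,2), (0,3), (1,4), (2,4), (3,4)

α = atan 0.8 = 38.66°;  2α = 77.32°
n_0 = (-0.9787, +0.2054)
n_1 = (-0.2661, -0.9640)
n_2 = (+0.2595, -0.9658)
n_3 = (+0.9755, -0.2202)
n_4 = (-0.0899, +0.9960)
  (0,1): δ = 93.58°  ·
  (0,2): δ = 63.11°  ✓
  (0,3): δ = 0.87°  ✓
  (0,4): δ = 107.01°  ·
  (1,2): δ = 149.53°  ·
  (1,3): δ = 87.29°  ·
  (1,4): δ = 20.59°  ✓
  (2,3): δ = 117.76°  ·
  (2,4): δ = 9.88°  ✓
  (3,4): δ = 72.13°  ✓
antipodal pairs: 5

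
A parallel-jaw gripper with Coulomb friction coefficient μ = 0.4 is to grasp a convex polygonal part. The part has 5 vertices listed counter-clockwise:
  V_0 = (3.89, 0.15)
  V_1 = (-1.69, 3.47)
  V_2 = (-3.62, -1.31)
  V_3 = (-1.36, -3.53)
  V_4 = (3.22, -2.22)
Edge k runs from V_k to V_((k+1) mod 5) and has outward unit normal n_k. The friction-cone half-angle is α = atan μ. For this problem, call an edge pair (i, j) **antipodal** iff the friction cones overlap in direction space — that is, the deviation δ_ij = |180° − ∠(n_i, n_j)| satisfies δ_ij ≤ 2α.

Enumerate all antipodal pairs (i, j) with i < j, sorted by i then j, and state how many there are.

count = 2; pairs: (0,2), (1,4)

α = atan 0.4 = 21.80°;  2α = 43.60°
n_0 = (+0.5113, +0.8594)
n_1 = (-0.9273, +0.3744)
n_2 = (-0.7008, -0.7134)
n_3 = (+0.2750, -0.9614)
n_4 = (+0.9623, -0.2720)
  (0,1): δ = 81.24°  ·
  (0,2): δ = 13.74°  ✓
  (0,3): δ = 46.71°  ·
  (0,4): δ = 104.97°  ·
  (1,2): δ = 112.50°  ·
  (1,3): δ = 52.05°  ·
  (1,4): δ = 6.20°  ✓
  (2,3): δ = 119.55°  ·
  (2,4): δ = 61.30°  ·
  (3,4): δ = 121.75°  ·
antipodal pairs: 2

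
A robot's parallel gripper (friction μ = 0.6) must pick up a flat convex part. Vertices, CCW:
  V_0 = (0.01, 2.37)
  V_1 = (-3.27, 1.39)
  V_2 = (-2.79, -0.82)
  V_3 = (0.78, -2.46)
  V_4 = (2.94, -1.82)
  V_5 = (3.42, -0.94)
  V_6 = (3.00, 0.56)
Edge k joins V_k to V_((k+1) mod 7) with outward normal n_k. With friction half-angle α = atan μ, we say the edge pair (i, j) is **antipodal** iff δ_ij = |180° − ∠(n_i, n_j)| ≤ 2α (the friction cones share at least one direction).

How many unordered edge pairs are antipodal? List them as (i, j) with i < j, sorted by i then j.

count = 9; pairs: (0,2), (0,3), (0,4), (1,4), (1,5), (1,6), (2,5), (2,6), (3,6)

α = atan 0.6 = 30.96°;  2α = 61.93°
n_0 = (-0.2863, +0.9581)
n_1 = (-0.9772, -0.2122)
n_2 = (-0.4174, -0.9087)
n_3 = (+0.2841, -0.9588)
n_4 = (+0.8779, -0.4789)
n_5 = (+0.9630, +0.2696)
n_6 = (+0.5179, +0.8555)
  (0,1): δ = 94.38°  ·
  (0,2): δ = 41.31°  ✓
  (0,3): δ = 0.13°  ✓
  (0,4): δ = 44.75°  ✓
  (0,5): δ = 89.01°  ·
  (0,6): δ = 132.18°  ·
  (1,2): δ = 126.93°  ·
  (1,3): δ = 85.75°  ·
  (1,4): δ = 40.86°  ✓
  (1,5): δ = 3.39°  ✓
  (1,6): δ = 46.56°  ✓
  (2,3): δ = 138.82°  ·
  (2,4): δ = 93.94°  ·
  (2,5): δ = 49.68°  ✓
  (2,6): δ = 6.52°  ✓
  (3,4): δ = 135.11°  ·
  (3,5): δ = 90.86°  ·
  (3,6): δ = 47.69°  ✓
  (4,5): δ = 135.75°  ·
  (4,6): δ = 92.58°  ·
  (5,6): δ = 136.83°  ·
antipodal pairs: 9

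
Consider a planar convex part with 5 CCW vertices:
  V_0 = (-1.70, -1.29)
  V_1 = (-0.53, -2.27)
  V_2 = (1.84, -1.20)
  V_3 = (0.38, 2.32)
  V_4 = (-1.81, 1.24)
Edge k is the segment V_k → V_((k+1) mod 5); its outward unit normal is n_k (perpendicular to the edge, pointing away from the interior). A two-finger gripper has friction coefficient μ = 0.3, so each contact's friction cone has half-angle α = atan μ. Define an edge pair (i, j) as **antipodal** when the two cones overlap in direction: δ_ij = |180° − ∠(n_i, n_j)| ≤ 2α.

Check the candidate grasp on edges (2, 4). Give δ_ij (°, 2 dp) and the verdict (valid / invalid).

δ = 20.04°, valid

α = atan 0.3 = 16.70°;  2α = 33.40°
edge 2: e_2 = (-1.46, +3.52);  n_2 = (+0.9237, +0.3831)
edge 4: e_4 = (+0.11, -2.53);  n_4 = (-0.9991, -0.0434)
∠(n_2, n_4) = 159.96°
δ = |180° − 159.96°| = 20.04°
20.04° ≤ 2α = 33.40°  →  valid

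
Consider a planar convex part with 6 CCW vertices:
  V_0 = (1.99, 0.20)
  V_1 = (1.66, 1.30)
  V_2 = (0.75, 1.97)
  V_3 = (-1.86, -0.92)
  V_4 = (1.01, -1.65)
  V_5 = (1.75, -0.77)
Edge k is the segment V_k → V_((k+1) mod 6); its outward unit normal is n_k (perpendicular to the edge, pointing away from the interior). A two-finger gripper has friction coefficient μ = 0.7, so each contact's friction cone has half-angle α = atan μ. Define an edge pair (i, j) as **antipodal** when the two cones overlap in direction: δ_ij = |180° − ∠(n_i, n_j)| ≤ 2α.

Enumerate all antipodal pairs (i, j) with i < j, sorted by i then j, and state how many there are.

count = 6; pairs: (0,2), (0,3), (1,3), (2,3), (2,4), (2,5)

α = atan 0.7 = 34.99°;  2α = 69.98°
n_0 = (+0.9578, +0.2873)
n_1 = (+0.5929, +0.8053)
n_2 = (-0.7421, +0.6702)
n_3 = (-0.2465, -0.9691)
n_4 = (+0.7654, -0.6436)
n_5 = (+0.9707, -0.2402)
  (0,1): δ = 143.06°  ·
  (0,2): δ = 58.78°  ✓
  (0,3): δ = 59.03°  ✓
  (0,4): δ = 123.24°  ·
  (0,5): δ = 149.40°  ·
  (1,2): δ = 95.72°  ·
  (1,3): δ = 22.09°  ✓
  (1,4): δ = 86.30°  ·
  (1,5): δ = 112.47°  ·
  (2,3): δ = 62.19°  ✓
  (2,4): δ = 2.02°  ✓
  (2,5): δ = 28.19°  ✓
  (3,4): δ = 115.79°  ·
  (3,5): δ = 89.63°  ·
  (4,5): δ = 153.84°  ·
antipodal pairs: 6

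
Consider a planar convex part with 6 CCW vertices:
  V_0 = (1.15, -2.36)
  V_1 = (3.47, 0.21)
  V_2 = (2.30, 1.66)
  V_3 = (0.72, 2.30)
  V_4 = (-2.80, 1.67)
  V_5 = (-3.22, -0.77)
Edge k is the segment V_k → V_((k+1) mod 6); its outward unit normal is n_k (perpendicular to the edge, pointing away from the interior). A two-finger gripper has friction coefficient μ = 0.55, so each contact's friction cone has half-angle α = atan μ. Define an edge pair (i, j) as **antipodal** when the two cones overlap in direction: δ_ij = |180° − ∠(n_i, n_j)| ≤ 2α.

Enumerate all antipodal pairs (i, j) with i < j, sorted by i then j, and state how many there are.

α = atan 0.55 = 28.81°;  2α = 57.62°
n_0 = (+0.7423, -0.6701)
n_1 = (+0.7782, +0.6280)
n_2 = (+0.3754, +0.9268)
n_3 = (-0.1762, +0.9844)
n_4 = (-0.9855, +0.1696)
n_5 = (-0.3419, -0.9397)
  (0,1): δ = 99.03°  ·
  (0,2): δ = 69.98°  ·
  (0,3): δ = 37.78°  ✓
  (0,4): δ = 32.31°  ✓
  (0,5): δ = 112.08°  ·
  (1,2): δ = 150.95°  ·
  (1,3): δ = 118.75°  ·
  (1,4): δ = 48.67°  ✓
  (1,5): δ = 31.11°  ✓
  (2,3): δ = 147.80°  ·
  (2,4): δ = 77.72°  ·
  (2,5): δ = 2.06°  ✓
  (3,4): δ = 109.91°  ·
  (3,5): δ = 30.14°  ✓
  (4,5): δ = 100.23°  ·
antipodal pairs: 6

count = 6; pairs: (0,3), (0,4), (1,4), (1,5), (2,5), (3,5)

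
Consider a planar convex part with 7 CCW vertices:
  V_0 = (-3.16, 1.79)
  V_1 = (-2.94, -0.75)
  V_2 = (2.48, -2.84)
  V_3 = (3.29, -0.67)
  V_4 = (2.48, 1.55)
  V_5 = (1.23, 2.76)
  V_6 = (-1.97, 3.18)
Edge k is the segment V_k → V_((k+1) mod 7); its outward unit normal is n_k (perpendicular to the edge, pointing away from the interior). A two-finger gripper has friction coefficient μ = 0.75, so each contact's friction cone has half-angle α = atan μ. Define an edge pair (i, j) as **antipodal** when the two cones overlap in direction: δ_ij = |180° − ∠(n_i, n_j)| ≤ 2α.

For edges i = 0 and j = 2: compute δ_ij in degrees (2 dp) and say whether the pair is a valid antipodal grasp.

δ = 25.42°, valid

α = atan 0.75 = 36.87°;  2α = 73.74°
edge 0: e_0 = (+0.22, -2.54);  n_0 = (-0.9963, -0.0863)
edge 2: e_2 = (+0.81, +2.17);  n_2 = (+0.9369, -0.3497)
∠(n_0, n_2) = 154.58°
δ = |180° − 154.58°| = 25.42°
25.42° ≤ 2α = 73.74°  →  valid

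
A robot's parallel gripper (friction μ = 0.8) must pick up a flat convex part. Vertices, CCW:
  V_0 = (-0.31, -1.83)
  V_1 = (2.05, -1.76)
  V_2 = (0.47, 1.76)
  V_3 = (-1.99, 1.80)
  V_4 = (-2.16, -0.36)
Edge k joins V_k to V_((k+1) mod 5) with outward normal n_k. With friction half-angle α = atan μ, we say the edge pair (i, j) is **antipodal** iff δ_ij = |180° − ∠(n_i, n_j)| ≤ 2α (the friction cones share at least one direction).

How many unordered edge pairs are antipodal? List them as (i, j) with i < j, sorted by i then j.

α = atan 0.8 = 38.66°;  2α = 77.32°
n_0 = (+0.0296, -0.9996)
n_1 = (+0.9123, +0.4095)
n_2 = (+0.0163, +0.9999)
n_3 = (-0.9969, +0.0785)
n_4 = (-0.6221, -0.7829)
  (0,1): δ = 67.53°  ✓
  (0,2): δ = 2.63°  ✓
  (0,3): δ = 83.80°  ·
  (0,4): δ = 139.83°  ·
  (1,2): δ = 115.11°  ·
  (1,3): δ = 28.67°  ✓
  (1,4): δ = 27.36°  ✓
  (2,3): δ = 93.57°  ·
  (2,4): δ = 37.54°  ✓
  (3,4): δ = 123.97°  ·
antipodal pairs: 5

count = 5; pairs: (0,1), (0,2), (1,3), (1,4), (2,4)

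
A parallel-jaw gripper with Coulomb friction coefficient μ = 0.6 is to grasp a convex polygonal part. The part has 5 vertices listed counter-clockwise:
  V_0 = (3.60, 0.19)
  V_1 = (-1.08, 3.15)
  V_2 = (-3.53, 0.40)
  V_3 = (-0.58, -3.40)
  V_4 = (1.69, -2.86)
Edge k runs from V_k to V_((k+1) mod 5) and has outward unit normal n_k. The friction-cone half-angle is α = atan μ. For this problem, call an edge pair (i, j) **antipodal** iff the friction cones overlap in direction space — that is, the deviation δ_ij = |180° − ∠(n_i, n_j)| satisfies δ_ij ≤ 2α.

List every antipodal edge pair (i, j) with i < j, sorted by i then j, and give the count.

α = atan 0.6 = 30.96°;  2α = 61.93°
n_0 = (+0.5345, +0.8451)
n_1 = (-0.7467, +0.6652)
n_2 = (-0.7899, -0.6132)
n_3 = (+0.2314, -0.9729)
n_4 = (+0.8475, -0.5307)
  (0,1): δ = 99.39°  ·
  (0,2): δ = 19.86°  ✓
  (0,3): δ = 45.69°  ✓
  (0,4): δ = 90.26°  ·
  (1,2): δ = 100.48°  ·
  (1,3): δ = 34.92°  ✓
  (1,4): δ = 9.64°  ✓
  (2,3): δ = 114.44°  ·
  (2,4): δ = 69.88°  ·
  (3,4): δ = 135.44°  ·
antipodal pairs: 4

count = 4; pairs: (0,2), (0,3), (1,3), (1,4)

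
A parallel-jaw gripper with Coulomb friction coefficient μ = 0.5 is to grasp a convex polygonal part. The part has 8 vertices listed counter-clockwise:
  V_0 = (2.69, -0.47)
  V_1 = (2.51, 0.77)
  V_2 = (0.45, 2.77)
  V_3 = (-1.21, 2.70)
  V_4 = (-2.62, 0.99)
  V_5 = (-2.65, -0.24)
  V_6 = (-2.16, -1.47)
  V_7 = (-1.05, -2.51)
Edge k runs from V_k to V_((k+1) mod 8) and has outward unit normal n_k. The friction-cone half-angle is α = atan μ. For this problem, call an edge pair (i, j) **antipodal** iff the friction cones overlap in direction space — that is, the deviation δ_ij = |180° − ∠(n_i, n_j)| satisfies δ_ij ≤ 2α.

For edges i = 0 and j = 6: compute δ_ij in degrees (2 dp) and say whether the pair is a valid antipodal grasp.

α = atan 0.5 = 26.57°;  2α = 53.13°
edge 0: e_0 = (-0.18, +1.24);  n_0 = (+0.9896, +0.1437)
edge 6: e_6 = (+1.11, -1.04);  n_6 = (-0.6837, -0.7297)
∠(n_0, n_6) = 141.39°
δ = |180° − 141.39°| = 38.61°
38.61° ≤ 2α = 53.13°  →  valid

δ = 38.61°, valid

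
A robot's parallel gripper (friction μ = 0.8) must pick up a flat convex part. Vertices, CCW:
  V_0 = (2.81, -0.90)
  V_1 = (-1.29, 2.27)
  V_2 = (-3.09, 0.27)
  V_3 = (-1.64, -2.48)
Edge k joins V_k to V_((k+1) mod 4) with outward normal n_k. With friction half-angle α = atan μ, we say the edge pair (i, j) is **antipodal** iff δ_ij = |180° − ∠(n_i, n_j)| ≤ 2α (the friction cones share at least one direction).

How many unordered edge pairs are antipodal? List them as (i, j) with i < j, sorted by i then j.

count = 3; pairs: (0,2), (0,3), (1,3)

α = atan 0.8 = 38.66°;  2α = 77.32°
n_0 = (+0.6117, +0.7911)
n_1 = (-0.7433, +0.6690)
n_2 = (-0.8846, -0.4664)
n_3 = (+0.3346, -0.9424)
  (0,1): δ = 94.28°  ·
  (0,2): δ = 24.49°  ✓
  (0,3): δ = 57.26°  ✓
  (1,2): δ = 110.21°  ·
  (1,3): δ = 28.47°  ✓
  (2,3): δ = 98.25°  ·
antipodal pairs: 3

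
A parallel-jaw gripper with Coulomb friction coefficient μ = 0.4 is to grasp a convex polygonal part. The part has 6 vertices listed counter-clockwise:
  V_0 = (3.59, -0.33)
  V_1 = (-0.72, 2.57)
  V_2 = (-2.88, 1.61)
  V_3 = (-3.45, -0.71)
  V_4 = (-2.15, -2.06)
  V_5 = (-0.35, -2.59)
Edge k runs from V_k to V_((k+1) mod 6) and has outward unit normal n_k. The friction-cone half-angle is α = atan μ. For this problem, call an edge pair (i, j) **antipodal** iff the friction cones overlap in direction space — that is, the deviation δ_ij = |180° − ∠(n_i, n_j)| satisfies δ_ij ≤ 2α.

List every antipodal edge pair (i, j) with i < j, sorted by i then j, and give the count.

α = atan 0.4 = 21.80°;  2α = 43.60°
n_0 = (+0.5582, +0.8297)
n_1 = (-0.4061, +0.9138)
n_2 = (-0.9711, +0.2386)
n_3 = (-0.7203, -0.6936)
n_4 = (-0.2825, -0.9593)
n_5 = (+0.4976, -0.8674)
  (0,1): δ = 122.10°  ·
  (0,2): δ = 69.87°  ·
  (0,3): δ = 12.15°  ✓
  (0,4): δ = 17.53°  ✓
  (0,5): δ = 63.77°  ·
  (1,2): δ = 127.77°  ·
  (1,3): δ = 70.04°  ·
  (1,4): δ = 40.37°  ✓
  (1,5): δ = 5.88°  ✓
  (2,3): δ = 122.28°  ·
  (2,4): δ = 92.60°  ·
  (2,5): δ = 46.36°  ·
  (3,4): δ = 150.33°  ·
  (3,5): δ = 104.08°  ·
  (4,5): δ = 133.75°  ·
antipodal pairs: 4

count = 4; pairs: (0,3), (0,4), (1,4), (1,5)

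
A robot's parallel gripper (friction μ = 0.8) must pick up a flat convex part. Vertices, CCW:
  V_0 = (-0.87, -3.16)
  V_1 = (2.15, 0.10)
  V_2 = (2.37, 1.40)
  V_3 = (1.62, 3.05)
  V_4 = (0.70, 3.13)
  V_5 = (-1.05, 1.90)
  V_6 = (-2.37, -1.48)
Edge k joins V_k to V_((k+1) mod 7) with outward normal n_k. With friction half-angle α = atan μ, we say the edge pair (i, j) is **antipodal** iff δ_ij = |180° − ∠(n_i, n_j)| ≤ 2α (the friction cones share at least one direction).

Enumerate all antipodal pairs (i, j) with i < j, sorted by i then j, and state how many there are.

count = 9; pairs: (0,3), (0,4), (0,5), (1,4), (1,5), (1,6), (2,5), (2,6), (3,6)

α = atan 0.8 = 38.66°;  2α = 77.32°
n_0 = (+0.7336, -0.6796)
n_1 = (+0.9860, -0.1669)
n_2 = (+0.9104, +0.4138)
n_3 = (+0.0866, +0.9962)
n_4 = (-0.5750, +0.8181)
n_5 = (-0.9315, +0.3638)
n_6 = (-0.7459, -0.6660)
  (0,1): δ = 146.79°  ·
  (0,2): δ = 112.74°  ·
  (0,3): δ = 52.16°  ✓
  (0,4): δ = 12.09°  ✓
  (0,5): δ = 21.48°  ✓
  (0,6): δ = 84.57°  ·
  (1,2): δ = 145.95°  ·
  (1,3): δ = 85.36°  ·
  (1,4): δ = 45.29°  ✓
  (1,5): δ = 11.73°  ✓
  (1,6): δ = 51.37°  ✓
  (2,3): δ = 119.41°  ·
  (2,4): δ = 79.34°  ·
  (2,5): δ = 45.78°  ✓
  (2,6): δ = 17.32°  ✓
  (3,4): δ = 139.93°  ·
  (3,5): δ = 106.36°  ·
  (3,6): δ = 43.27°  ✓
  (4,5): δ = 146.43°  ·
  (4,6): δ = 83.34°  ·
  (5,6): δ = 116.91°  ·
antipodal pairs: 9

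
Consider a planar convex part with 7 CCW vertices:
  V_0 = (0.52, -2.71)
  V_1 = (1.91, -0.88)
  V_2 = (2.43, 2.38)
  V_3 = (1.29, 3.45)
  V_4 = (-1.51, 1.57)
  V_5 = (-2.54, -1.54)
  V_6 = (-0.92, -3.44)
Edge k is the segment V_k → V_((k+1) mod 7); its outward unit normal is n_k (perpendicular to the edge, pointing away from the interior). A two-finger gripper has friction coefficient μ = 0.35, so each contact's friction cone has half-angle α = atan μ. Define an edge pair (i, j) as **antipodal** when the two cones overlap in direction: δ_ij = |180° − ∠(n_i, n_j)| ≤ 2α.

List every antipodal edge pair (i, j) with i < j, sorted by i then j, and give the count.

α = atan 0.35 = 19.29°;  2α = 38.58°
n_0 = (+0.7963, -0.6049)
n_1 = (+0.9875, -0.1575)
n_2 = (+0.6844, +0.7291)
n_3 = (-0.5574, +0.8302)
n_4 = (-0.9493, +0.3144)
n_5 = (-0.7610, -0.6488)
n_6 = (+0.4522, -0.8919)
  (0,1): δ = 151.84°  ·
  (0,2): δ = 95.97°  ·
  (0,3): δ = 18.90°  ✓
  (0,4): δ = 18.89°  ✓
  (0,5): δ = 77.67°  ·
  (0,6): δ = 154.10°  ·
  (1,2): δ = 124.12°  ·
  (1,3): δ = 47.06°  ·
  (1,4): δ = 9.26°  ✓
  (1,5): δ = 49.51°  ·
  (1,6): δ = 125.95°  ·
  (2,3): δ = 102.94°  ·
  (2,4): δ = 65.14°  ·
  (2,5): δ = 6.36°  ✓
  (2,6): δ = 70.07°  ·
  (3,4): δ = 142.20°  ·
  (3,5): δ = 83.43°  ·
  (3,6): δ = 7.00°  ✓
  (4,5): δ = 121.22°  ·
  (4,6): δ = 44.79°  ·
  (5,6): δ = 103.57°  ·
antipodal pairs: 5

count = 5; pairs: (0,3), (0,4), (1,4), (2,5), (3,6)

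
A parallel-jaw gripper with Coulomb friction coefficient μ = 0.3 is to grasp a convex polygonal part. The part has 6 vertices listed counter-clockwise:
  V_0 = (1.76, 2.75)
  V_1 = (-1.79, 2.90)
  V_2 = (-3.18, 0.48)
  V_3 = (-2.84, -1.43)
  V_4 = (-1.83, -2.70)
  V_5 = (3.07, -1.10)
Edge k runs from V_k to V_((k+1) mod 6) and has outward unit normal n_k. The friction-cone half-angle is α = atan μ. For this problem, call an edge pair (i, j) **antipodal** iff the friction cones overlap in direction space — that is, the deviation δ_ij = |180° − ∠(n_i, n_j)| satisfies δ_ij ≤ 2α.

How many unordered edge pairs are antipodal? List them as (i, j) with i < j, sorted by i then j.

count = 3; pairs: (0,4), (2,5), (3,5)

α = atan 0.3 = 16.70°;  2α = 33.40°
n_0 = (+0.0422, +0.9991)
n_1 = (-0.8671, +0.4981)
n_2 = (-0.9845, -0.1753)
n_3 = (-0.7827, -0.6224)
n_4 = (+0.3104, -0.9506)
n_5 = (+0.9467, +0.3221)
  (0,1): δ = 117.45°  ·
  (0,2): δ = 77.49°  ·
  (0,3): δ = 49.09°  ·
  (0,4): δ = 20.50°  ✓
  (0,5): δ = 111.21°  ·
  (1,2): δ = 140.03°  ·
  (1,3): δ = 111.63°  ·
  (1,4): δ = 42.04°  ·
  (1,5): δ = 48.66°  ·
  (2,3): δ = 151.60°  ·
  (2,4): δ = 82.01°  ·
  (2,5): δ = 8.70°  ✓
  (3,4): δ = 110.41°  ·
  (3,5): δ = 19.70°  ✓
  (4,5): δ = 89.29°  ·
antipodal pairs: 3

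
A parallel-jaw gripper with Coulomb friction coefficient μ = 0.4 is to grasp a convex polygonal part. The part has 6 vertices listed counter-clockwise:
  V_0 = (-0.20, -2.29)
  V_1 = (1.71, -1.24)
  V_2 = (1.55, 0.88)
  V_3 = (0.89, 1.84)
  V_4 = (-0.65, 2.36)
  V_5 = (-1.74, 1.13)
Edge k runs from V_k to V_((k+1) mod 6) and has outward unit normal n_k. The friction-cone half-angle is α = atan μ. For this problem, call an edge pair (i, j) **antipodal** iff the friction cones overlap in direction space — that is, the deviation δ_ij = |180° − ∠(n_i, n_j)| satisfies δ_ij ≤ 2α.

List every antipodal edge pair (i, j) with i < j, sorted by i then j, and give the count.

α = atan 0.4 = 21.80°;  2α = 43.60°
n_0 = (+0.4817, -0.8763)
n_1 = (+0.9972, +0.0753)
n_2 = (+0.8240, +0.5665)
n_3 = (+0.3199, +0.9474)
n_4 = (-0.7484, +0.6632)
n_5 = (-0.9118, -0.4106)
  (0,1): δ = 114.48°  ·
  (0,2): δ = 84.29°  ·
  (0,3): δ = 47.46°  ·
  (0,4): δ = 19.65°  ✓
  (0,5): δ = 85.44°  ·
  (1,2): δ = 149.81°  ·
  (1,3): δ = 112.97°  ·
  (1,4): δ = 45.86°  ·
  (1,5): δ = 19.93°  ✓
  (2,3): δ = 143.17°  ·
  (2,4): δ = 76.06°  ·
  (2,5): δ = 10.27°  ✓
  (3,4): δ = 112.89°  ·
  (3,5): δ = 47.10°  ·
  (4,5): δ = 114.21°  ·
antipodal pairs: 3

count = 3; pairs: (0,4), (1,5), (2,5)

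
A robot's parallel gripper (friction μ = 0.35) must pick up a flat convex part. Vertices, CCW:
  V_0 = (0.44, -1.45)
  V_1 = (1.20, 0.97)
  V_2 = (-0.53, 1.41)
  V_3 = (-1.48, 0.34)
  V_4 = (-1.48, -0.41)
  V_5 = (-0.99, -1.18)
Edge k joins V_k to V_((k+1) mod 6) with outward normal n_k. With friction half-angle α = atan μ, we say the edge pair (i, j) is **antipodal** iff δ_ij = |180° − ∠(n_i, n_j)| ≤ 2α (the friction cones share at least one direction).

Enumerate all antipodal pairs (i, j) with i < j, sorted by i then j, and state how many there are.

α = atan 0.35 = 19.29°;  2α = 38.58°
n_0 = (+0.9541, -0.2996)
n_1 = (+0.2465, +0.9691)
n_2 = (-0.7478, +0.6639)
n_3 = (-1.0000, -0.0000)
n_4 = (-0.8437, -0.5369)
n_5 = (-0.1855, -0.9826)
  (0,1): δ = 86.83°  ·
  (0,2): δ = 24.17°  ✓
  (0,3): δ = 17.43°  ✓
  (0,4): δ = 49.91°  ·
  (0,5): δ = 96.74°  ·
  (1,2): δ = 117.33°  ·
  (1,3): δ = 75.73°  ·
  (1,4): δ = 43.26°  ·
  (1,5): δ = 3.58°  ✓
  (2,3): δ = 138.40°  ·
  (2,4): δ = 105.93°  ·
  (2,5): δ = 59.09°  ·
  (3,4): δ = 147.53°  ·
  (3,5): δ = 100.69°  ·
  (4,5): δ = 133.16°  ·
antipodal pairs: 3

count = 3; pairs: (0,2), (0,3), (1,5)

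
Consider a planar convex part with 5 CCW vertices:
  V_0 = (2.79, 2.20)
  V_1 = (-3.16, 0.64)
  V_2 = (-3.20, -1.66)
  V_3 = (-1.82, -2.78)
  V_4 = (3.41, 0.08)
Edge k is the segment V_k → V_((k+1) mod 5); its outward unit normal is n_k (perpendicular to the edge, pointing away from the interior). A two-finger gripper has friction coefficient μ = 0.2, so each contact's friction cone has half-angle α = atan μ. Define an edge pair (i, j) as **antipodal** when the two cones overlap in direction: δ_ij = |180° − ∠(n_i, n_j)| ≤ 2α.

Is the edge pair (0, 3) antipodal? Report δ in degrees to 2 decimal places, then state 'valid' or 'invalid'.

δ = 13.98°, valid

α = atan 0.2 = 11.31°;  2α = 22.62°
edge 0: e_0 = (-5.95, -1.56);  n_0 = (-0.2536, +0.9673)
edge 3: e_3 = (+5.23, +2.86);  n_3 = (+0.4798, -0.8774)
∠(n_0, n_3) = 166.02°
δ = |180° − 166.02°| = 13.98°
13.98° ≤ 2α = 22.62°  →  valid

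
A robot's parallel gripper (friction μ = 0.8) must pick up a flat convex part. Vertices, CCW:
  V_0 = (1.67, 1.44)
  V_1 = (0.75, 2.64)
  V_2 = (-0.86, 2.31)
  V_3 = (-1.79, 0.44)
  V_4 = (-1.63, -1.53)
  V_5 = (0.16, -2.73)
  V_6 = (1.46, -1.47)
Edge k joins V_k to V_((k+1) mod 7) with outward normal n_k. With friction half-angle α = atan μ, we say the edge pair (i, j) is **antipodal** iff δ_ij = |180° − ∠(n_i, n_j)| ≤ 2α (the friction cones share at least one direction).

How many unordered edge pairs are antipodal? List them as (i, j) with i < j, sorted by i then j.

α = atan 0.8 = 38.66°;  2α = 77.32°
n_0 = (+0.7936, +0.6084)
n_1 = (-0.2008, +0.9796)
n_2 = (-0.8954, +0.4453)
n_3 = (-0.9967, -0.0810)
n_4 = (-0.5568, -0.8306)
n_5 = (+0.6960, -0.7181)
n_6 = (+0.9974, -0.0720)
  (0,1): δ = 115.89°  ·
  (0,2): δ = 63.92°  ✓
  (0,3): δ = 32.83°  ✓
  (0,4): δ = 18.69°  ✓
  (0,5): δ = 96.63°  ·
  (0,6): δ = 138.40°  ·
  (1,2): δ = 128.03°  ·
  (1,3): δ = 96.94°  ·
  (1,4): δ = 45.42°  ✓
  (1,5): δ = 32.52°  ✓
  (1,6): δ = 74.29°  ✓
  (2,3): δ = 148.91°  ·
  (2,4): δ = 97.40°  ·
  (2,5): δ = 19.45°  ✓
  (2,6): δ = 22.31°  ✓
  (3,4): δ = 128.48°  ·
  (3,5): δ = 50.54°  ✓
  (3,6): δ = 8.77°  ✓
  (4,5): δ = 102.06°  ·
  (4,6): δ = 60.29°  ✓
  (5,6): δ = 138.23°  ·
antipodal pairs: 11

count = 11; pairs: (0,2), (0,3), (0,4), (1,4), (1,5), (1,6), (2,5), (2,6), (3,5), (3,6), (4,6)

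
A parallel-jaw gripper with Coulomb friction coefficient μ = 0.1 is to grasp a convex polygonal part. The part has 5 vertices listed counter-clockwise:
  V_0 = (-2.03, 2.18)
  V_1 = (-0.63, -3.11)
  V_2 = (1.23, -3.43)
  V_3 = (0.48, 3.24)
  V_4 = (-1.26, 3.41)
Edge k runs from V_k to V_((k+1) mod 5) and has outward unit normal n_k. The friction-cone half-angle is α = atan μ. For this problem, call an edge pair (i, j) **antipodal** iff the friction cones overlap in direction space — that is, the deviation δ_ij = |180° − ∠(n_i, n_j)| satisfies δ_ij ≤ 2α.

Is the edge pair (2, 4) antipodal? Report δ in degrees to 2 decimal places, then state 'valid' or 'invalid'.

δ = 38.46°, invalid

α = atan 0.1 = 5.71°;  2α = 11.42°
edge 2: e_2 = (-0.75, +6.67);  n_2 = (+0.9937, +0.1117)
edge 4: e_4 = (-0.77, -1.23);  n_4 = (-0.8476, +0.5306)
∠(n_2, n_4) = 141.54°
δ = |180° − 141.54°| = 38.46°
38.46° > 2α = 11.42°  →  invalid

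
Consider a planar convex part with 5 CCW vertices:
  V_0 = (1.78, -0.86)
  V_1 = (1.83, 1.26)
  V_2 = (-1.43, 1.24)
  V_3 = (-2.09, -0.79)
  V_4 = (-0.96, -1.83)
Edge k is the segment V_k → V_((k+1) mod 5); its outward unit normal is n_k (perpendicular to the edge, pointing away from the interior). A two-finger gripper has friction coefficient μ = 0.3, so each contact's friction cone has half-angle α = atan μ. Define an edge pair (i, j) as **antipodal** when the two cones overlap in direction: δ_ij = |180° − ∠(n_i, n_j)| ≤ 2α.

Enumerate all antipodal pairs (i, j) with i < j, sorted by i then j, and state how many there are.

α = atan 0.3 = 16.70°;  2α = 33.40°
n_0 = (+0.9997, -0.0236)
n_1 = (-0.0061, +1.0000)
n_2 = (-0.9510, +0.3092)
n_3 = (-0.6772, -0.7358)
n_4 = (+0.3337, -0.9427)
  (0,1): δ = 88.30°  ·
  (0,2): δ = 16.66°  ✓
  (0,3): δ = 48.73°  ·
  (0,4): δ = 110.85°  ·
  (1,2): δ = 108.36°  ·
  (1,3): δ = 42.98°  ·
  (1,4): δ = 19.14°  ✓
  (2,3): δ = 114.61°  ·
  (2,4): δ = 52.49°  ·
  (3,4): δ = 117.88°  ·
antipodal pairs: 2

count = 2; pairs: (0,2), (1,4)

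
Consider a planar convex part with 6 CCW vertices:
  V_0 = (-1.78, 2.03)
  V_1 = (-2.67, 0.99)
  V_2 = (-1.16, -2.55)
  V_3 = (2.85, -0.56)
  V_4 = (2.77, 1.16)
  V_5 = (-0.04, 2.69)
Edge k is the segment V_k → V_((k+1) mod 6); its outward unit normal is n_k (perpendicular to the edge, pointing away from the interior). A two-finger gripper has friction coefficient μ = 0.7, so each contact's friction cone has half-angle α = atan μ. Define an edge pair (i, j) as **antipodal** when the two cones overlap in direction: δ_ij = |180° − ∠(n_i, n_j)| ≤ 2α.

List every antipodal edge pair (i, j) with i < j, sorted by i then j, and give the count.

α = atan 0.7 = 34.99°;  2α = 69.98°
n_0 = (-0.7598, +0.6502)
n_1 = (-0.9198, -0.3924)
n_2 = (+0.4445, -0.8958)
n_3 = (+0.9989, +0.0465)
n_4 = (+0.4782, +0.8783)
n_5 = (-0.3547, +0.9350)
  (0,1): δ = 116.34°  ·
  (0,2): δ = 23.05°  ✓
  (0,3): δ = 43.22°  ✓
  (0,4): δ = 101.99°  ·
  (0,5): δ = 151.33°  ·
  (1,2): δ = 86.71°  ·
  (1,3): δ = 20.44°  ✓
  (1,4): δ = 38.33°  ✓
  (1,5): δ = 87.67°  ·
  (2,3): δ = 113.73°  ·
  (2,4): δ = 54.96°  ✓
  (2,5): δ = 5.62°  ✓
  (3,4): δ = 121.23°  ·
  (3,5): δ = 71.89°  ·
  (4,5): δ = 130.66°  ·
antipodal pairs: 6

count = 6; pairs: (0,2), (0,3), (1,3), (1,4), (2,4), (2,5)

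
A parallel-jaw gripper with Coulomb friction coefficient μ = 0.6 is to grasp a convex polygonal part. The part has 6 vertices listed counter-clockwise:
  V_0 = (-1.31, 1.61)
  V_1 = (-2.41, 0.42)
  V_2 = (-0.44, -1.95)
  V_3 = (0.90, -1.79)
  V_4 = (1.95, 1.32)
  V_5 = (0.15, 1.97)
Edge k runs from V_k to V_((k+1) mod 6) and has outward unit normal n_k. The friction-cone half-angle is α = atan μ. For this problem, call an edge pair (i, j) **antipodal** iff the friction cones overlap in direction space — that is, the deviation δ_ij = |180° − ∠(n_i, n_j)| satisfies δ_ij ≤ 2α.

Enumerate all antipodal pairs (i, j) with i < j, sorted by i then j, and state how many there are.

count = 7; pairs: (0,2), (0,3), (1,3), (1,4), (2,4), (2,5), (3,5)

α = atan 0.6 = 30.96°;  2α = 61.93°
n_0 = (-0.7343, +0.6788)
n_1 = (-0.7690, -0.6392)
n_2 = (+0.1186, -0.9929)
n_3 = (+0.9475, -0.3199)
n_4 = (+0.3396, +0.9406)
n_5 = (-0.2394, +0.9709)
  (0,1): δ = 97.52°  ·
  (0,2): δ = 40.44°  ✓
  (0,3): δ = 24.09°  ✓
  (0,4): δ = 112.89°  ·
  (0,5): δ = 146.60°  ·
  (1,2): δ = 122.93°  ·
  (1,3): δ = 58.39°  ✓
  (1,4): δ = 30.41°  ✓
  (1,5): δ = 64.12°  ·
  (2,3): δ = 115.46°  ·
  (2,4): δ = 26.66°  ✓
  (2,5): δ = 7.04°  ✓
  (3,4): δ = 91.20°  ·
  (3,5): δ = 57.49°  ✓
  (4,5): δ = 146.29°  ·
antipodal pairs: 7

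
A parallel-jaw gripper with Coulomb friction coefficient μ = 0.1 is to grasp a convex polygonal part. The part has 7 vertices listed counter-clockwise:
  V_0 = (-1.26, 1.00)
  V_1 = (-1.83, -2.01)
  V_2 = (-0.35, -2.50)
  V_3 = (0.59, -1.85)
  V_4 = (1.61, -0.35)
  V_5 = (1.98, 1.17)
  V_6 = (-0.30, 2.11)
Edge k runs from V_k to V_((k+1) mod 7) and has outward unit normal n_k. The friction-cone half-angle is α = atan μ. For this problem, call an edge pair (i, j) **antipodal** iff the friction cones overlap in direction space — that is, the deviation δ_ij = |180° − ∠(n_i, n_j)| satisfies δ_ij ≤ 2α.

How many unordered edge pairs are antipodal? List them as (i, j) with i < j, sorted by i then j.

count = 3; pairs: (0,4), (1,5), (3,6)

α = atan 0.1 = 5.71°;  2α = 11.42°
n_0 = (-0.9825, +0.1861)
n_1 = (-0.3143, -0.9493)
n_2 = (+0.5688, -0.8225)
n_3 = (+0.8269, -0.5623)
n_4 = (+0.9716, -0.2365)
n_5 = (+0.3812, +0.9245)
n_6 = (-0.7564, +0.6542)
  (0,1): δ = 97.60°  ·
  (0,2): δ = 44.61°  ·
  (0,3): δ = 23.49°  ·
  (0,4): δ = 2.96°  ✓
  (0,5): δ = 78.32°  ·
  (0,6): δ = 149.87°  ·
  (1,2): δ = 127.02°  ·
  (1,3): δ = 105.90°  ·
  (1,4): δ = 85.36°  ·
  (1,5): δ = 4.09°  ✓
  (1,6): δ = 67.46°  ·
  (2,3): δ = 158.88°  ·
  (2,4): δ = 138.34°  ·
  (2,5): δ = 57.07°  ·
  (2,6): δ = 14.48°  ·
  (3,4): δ = 159.47°  ·
  (3,5): δ = 78.19°  ·
  (3,6): δ = 6.64°  ✓
  (4,5): δ = 98.72°  ·
  (4,6): δ = 27.17°  ·
  (5,6): δ = 108.45°  ·
antipodal pairs: 3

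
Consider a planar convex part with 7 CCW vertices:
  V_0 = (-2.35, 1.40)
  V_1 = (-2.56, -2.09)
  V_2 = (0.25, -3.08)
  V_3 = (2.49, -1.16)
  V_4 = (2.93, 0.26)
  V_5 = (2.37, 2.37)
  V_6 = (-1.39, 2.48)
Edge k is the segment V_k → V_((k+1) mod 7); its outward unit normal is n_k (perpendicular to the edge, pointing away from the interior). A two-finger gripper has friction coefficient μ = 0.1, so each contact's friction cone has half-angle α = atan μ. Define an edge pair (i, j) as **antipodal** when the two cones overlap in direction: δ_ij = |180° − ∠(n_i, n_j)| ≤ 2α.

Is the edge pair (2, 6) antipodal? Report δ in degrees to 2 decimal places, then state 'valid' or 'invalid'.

δ = 7.77°, valid

α = atan 0.1 = 5.71°;  2α = 11.42°
edge 2: e_2 = (+2.24, +1.92);  n_2 = (+0.6508, -0.7593)
edge 6: e_6 = (-0.96, -1.08);  n_6 = (-0.7474, +0.6644)
∠(n_2, n_6) = 172.23°
δ = |180° − 172.23°| = 7.77°
7.77° ≤ 2α = 11.42°  →  valid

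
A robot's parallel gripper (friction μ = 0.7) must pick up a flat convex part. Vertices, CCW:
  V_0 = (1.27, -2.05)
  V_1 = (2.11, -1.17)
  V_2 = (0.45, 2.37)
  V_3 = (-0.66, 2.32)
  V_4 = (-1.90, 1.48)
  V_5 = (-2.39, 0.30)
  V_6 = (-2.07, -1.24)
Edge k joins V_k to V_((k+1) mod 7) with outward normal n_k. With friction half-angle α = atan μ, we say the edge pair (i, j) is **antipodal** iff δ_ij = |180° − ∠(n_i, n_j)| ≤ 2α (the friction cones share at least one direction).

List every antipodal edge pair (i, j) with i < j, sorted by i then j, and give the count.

α = atan 0.7 = 34.99°;  2α = 69.98°
n_0 = (+0.7234, -0.6905)
n_1 = (+0.9054, +0.4246)
n_2 = (-0.0450, +0.9990)
n_3 = (-0.5608, +0.8279)
n_4 = (-0.9235, +0.3835)
n_5 = (-0.9791, -0.2034)
n_6 = (-0.2357, -0.9718)
  (0,1): δ = 111.21°  ·
  (0,2): δ = 43.75°  ✓
  (0,3): δ = 12.22°  ✓
  (0,4): δ = 21.12°  ✓
  (0,5): δ = 55.41°  ✓
  (0,6): δ = 120.04°  ·
  (1,2): δ = 112.54°  ·
  (1,3): δ = 81.01°  ·
  (1,4): δ = 47.67°  ✓
  (1,5): δ = 13.38°  ✓
  (1,6): δ = 51.24°  ✓
  (2,3): δ = 148.46°  ·
  (2,4): δ = 115.13°  ·
  (2,5): δ = 80.84°  ·
  (2,6): δ = 16.21°  ✓
  (3,4): δ = 146.67°  ·
  (3,5): δ = 112.38°  ·
  (3,6): δ = 47.75°  ✓
  (4,5): δ = 145.71°  ·
  (4,6): δ = 81.08°  ·
  (5,6): δ = 115.37°  ·
antipodal pairs: 9

count = 9; pairs: (0,2), (0,3), (0,4), (0,5), (1,4), (1,5), (1,6), (2,6), (3,6)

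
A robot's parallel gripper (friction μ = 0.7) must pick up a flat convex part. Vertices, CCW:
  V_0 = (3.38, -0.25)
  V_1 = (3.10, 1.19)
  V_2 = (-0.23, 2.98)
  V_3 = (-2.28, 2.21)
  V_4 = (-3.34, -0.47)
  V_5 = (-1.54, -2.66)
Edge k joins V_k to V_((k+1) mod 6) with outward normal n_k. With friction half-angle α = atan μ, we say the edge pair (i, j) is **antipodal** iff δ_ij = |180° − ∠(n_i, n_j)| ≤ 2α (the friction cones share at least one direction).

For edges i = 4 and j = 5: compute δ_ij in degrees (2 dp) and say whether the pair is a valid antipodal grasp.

δ = 103.32°, invalid

α = atan 0.7 = 34.99°;  2α = 69.98°
edge 4: e_4 = (+1.80, -2.19);  n_4 = (-0.7725, -0.6350)
edge 5: e_5 = (+4.92, +2.41);  n_5 = (+0.4399, -0.8980)
∠(n_4, n_5) = 76.68°
δ = |180° − 76.68°| = 103.32°
103.32° > 2α = 69.98°  →  invalid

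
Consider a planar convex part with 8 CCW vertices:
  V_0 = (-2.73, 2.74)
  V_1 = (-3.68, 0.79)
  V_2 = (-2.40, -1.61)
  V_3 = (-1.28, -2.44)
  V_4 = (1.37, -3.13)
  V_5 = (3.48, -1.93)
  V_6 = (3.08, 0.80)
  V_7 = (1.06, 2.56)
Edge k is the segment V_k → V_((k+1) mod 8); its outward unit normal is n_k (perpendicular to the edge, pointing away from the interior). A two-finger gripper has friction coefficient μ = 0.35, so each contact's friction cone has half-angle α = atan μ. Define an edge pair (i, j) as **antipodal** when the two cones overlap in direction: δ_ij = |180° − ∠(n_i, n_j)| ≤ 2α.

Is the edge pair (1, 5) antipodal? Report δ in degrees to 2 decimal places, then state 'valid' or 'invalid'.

α = atan 0.35 = 19.29°;  2α = 38.58°
edge 1: e_1 = (+1.28, -2.40);  n_1 = (-0.8824, -0.4706)
edge 5: e_5 = (-0.40, +2.73);  n_5 = (+0.9894, +0.1450)
∠(n_1, n_5) = 160.26°
δ = |180° − 160.26°| = 19.74°
19.74° ≤ 2α = 38.58°  →  valid

δ = 19.74°, valid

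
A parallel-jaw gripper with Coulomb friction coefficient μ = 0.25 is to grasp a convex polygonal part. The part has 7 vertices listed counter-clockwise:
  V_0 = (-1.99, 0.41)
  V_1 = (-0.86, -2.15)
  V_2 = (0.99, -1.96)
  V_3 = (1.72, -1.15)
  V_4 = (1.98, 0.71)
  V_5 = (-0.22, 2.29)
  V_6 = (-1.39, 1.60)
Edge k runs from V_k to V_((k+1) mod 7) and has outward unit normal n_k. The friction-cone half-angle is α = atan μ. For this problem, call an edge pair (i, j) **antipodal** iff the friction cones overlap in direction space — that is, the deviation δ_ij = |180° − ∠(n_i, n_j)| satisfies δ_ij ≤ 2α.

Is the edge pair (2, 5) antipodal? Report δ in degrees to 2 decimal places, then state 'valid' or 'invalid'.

δ = 17.44°, valid

α = atan 0.25 = 14.04°;  2α = 28.07°
edge 2: e_2 = (+0.73, +0.81);  n_2 = (+0.7428, -0.6695)
edge 5: e_5 = (-1.17, -0.69);  n_5 = (-0.5080, +0.8614)
∠(n_2, n_5) = 162.56°
δ = |180° − 162.56°| = 17.44°
17.44° ≤ 2α = 28.07°  →  valid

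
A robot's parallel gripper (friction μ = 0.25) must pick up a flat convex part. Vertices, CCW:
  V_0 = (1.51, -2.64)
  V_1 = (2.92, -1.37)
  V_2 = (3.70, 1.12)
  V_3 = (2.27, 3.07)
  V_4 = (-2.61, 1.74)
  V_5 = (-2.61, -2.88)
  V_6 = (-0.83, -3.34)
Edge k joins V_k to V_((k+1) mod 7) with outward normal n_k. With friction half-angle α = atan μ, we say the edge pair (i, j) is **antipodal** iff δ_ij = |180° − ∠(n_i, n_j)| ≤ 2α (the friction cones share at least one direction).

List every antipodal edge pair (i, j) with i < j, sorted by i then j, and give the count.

count = 3; pairs: (0,3), (1,4), (3,6)

α = atan 0.25 = 14.04°;  2α = 28.07°
n_0 = (+0.6693, -0.7430)
n_1 = (+0.9543, -0.2989)
n_2 = (+0.8064, +0.5914)
n_3 = (-0.2630, +0.9648)
n_4 = (-1.0000, -0.0000)
n_5 = (-0.2502, -0.9682)
n_6 = (+0.2866, -0.9581)
  (0,1): δ = 149.40°  ·
  (0,2): δ = 95.76°  ·
  (0,3): δ = 26.76°  ✓
  (0,4): δ = 47.99°  ·
  (0,5): δ = 123.50°  ·
  (0,6): δ = 154.64°  ·
  (1,2): δ = 126.35°  ·
  (1,3): δ = 57.36°  ·
  (1,4): δ = 17.39°  ✓
  (1,5): δ = 92.90°  ·
  (1,6): δ = 124.05°  ·
  (2,3): δ = 111.01°  ·
  (2,4): δ = 36.25°  ·
  (2,5): δ = 39.26°  ·
  (2,6): δ = 70.40°  ·
  (3,4): δ = 105.25°  ·
  (3,5): δ = 29.73°  ·
  (3,6): δ = 1.41°  ✓
  (4,5): δ = 104.49°  ·
  (4,6): δ = 73.35°  ·
  (5,6): δ = 148.86°  ·
antipodal pairs: 3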